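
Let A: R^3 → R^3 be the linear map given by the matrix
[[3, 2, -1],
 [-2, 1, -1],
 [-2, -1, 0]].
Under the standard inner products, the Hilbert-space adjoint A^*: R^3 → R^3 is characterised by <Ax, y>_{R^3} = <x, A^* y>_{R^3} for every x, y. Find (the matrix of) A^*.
A^* = A^T =
[[3, -2, -2],
 [2, 1, -1],
 [-1, -1, 0]]

For real matrices with standard dot products, the defining identity <Ax, y> = <x, A^* y> gives (Ax)^T y = x^T (A^*) y, i.e. x^T A^T y = x^T (A^*) y. Since this holds for all x, y, we must have A^* = A^T. Therefore
A^* =
[[3, -2, -2],
 [2, 1, -1],
 [-1, -1, 0]].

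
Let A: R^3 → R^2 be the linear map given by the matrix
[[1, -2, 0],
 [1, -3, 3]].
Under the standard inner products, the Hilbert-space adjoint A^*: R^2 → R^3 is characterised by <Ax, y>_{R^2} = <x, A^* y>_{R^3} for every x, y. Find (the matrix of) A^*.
A^* = A^T =
[[1, 1],
 [-2, -3],
 [0, 3]]

For real matrices with standard dot products, the defining identity <Ax, y> = <x, A^* y> gives (Ax)^T y = x^T (A^*) y, i.e. x^T A^T y = x^T (A^*) y. Since this holds for all x, y, we must have A^* = A^T. Therefore
A^* =
[[1, 1],
 [-2, -3],
 [0, 3]].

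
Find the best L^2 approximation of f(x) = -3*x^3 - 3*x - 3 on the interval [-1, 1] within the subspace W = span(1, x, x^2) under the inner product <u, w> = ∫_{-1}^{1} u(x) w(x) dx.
g(x) = -24*x/5 - 3

The best approximation g ∈ W is the orthogonal projection of f onto W. Writing g = a_0 + a_1 x + a_2 x^2, the coefficients solve the normal equations G · a = b where
  G_{ij} = <φ_i, φ_j> and b_i = <f, φ_i>, with φ_0 = 1, φ_1 = x, φ_2 = x^2.
G =
  [2, 0, 2/3]
  [0, 2/3, 0]
  [2/3, 0, 2/5],
b = (-6, -16/5, -2).
Solving gives a_0 = -3, a_1 = -24/5, a_2 = 0, so
  g(x) = -24*x/5 - 3.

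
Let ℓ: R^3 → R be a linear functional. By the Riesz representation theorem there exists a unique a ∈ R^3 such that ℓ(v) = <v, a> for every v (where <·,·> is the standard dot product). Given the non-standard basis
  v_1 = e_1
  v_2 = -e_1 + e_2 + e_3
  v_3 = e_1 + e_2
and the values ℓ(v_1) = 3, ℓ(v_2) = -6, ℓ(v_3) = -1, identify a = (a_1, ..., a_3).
a = (3, -4, 1)

Write a = (a_1, ..., a_3) in the standard basis. For each basis vector v_i, ℓ(v_i) = <v_i, a> is a linear equation in the a_j's. Collect the n equations into a matrix system V a = ℓ, where row i of V is v_i (expressed in the standard basis). Since V is invertible (lower-triangular with 1s on the diagonal, up to permutation), solve by back-substitution:
  V =
[[1, 0, 0],
 [-1, 1, 1],
 [1, 1, 0]]
  V a = (3, -6, -1)
Solving gives a = (3, -4, 1).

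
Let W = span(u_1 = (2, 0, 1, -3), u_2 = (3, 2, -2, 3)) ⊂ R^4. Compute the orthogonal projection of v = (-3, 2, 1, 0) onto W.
proj_W(v) = (-233/113, -82/113, 27/113, 42/113)

Set up U = [u_1 | ... | u_2] ∈ R^(4×2). The projector onto W = col(U) is P = U (U^T U)^(-1) U^T.
Compute U^T U =
  [14, -5]
  [-5, 26],
and U^T v = (-5, -7).
Solve U^T U · c = U^T v for the coefficients: c = (-55/113, -41/113). The projection is proj_W(v) = U c.
Check: (v - proj_W(v)) · u_1 = 0  (should be 0).
Check: (v - proj_W(v)) · u_2 = 0  (should be 0).
Result: proj_W(v) = (-233/113, -82/113, 27/113, 42/113).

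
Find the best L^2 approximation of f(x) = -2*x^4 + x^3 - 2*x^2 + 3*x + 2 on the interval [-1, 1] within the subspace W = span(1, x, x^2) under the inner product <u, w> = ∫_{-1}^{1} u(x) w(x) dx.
g(x) = -26*x^2/7 + 18*x/5 + 76/35

The best approximation g ∈ W is the orthogonal projection of f onto W. Writing g = a_0 + a_1 x + a_2 x^2, the coefficients solve the normal equations G · a = b where
  G_{ij} = <φ_i, φ_j> and b_i = <f, φ_i>, with φ_0 = 1, φ_1 = x, φ_2 = x^2.
G =
  [2, 0, 2/3]
  [0, 2/3, 0]
  [2/3, 0, 2/5],
b = (28/15, 12/5, -4/105).
Solving gives a_0 = 76/35, a_1 = 18/5, a_2 = -26/7, so
  g(x) = -26*x^2/7 + 18*x/5 + 76/35.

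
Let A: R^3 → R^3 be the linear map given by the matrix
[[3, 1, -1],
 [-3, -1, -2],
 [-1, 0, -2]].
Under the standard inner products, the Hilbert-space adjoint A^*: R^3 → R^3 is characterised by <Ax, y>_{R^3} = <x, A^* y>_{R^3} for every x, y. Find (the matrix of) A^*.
A^* = A^T =
[[3, -3, -1],
 [1, -1, 0],
 [-1, -2, -2]]

For real matrices with standard dot products, the defining identity <Ax, y> = <x, A^* y> gives (Ax)^T y = x^T (A^*) y, i.e. x^T A^T y = x^T (A^*) y. Since this holds for all x, y, we must have A^* = A^T. Therefore
A^* =
[[3, -3, -1],
 [1, -1, 0],
 [-1, -2, -2]].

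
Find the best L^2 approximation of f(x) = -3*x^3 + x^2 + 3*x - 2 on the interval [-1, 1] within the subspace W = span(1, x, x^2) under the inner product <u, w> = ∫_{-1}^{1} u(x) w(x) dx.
g(x) = x^2 + 6*x/5 - 2

The best approximation g ∈ W is the orthogonal projection of f onto W. Writing g = a_0 + a_1 x + a_2 x^2, the coefficients solve the normal equations G · a = b where
  G_{ij} = <φ_i, φ_j> and b_i = <f, φ_i>, with φ_0 = 1, φ_1 = x, φ_2 = x^2.
G =
  [2, 0, 2/3]
  [0, 2/3, 0]
  [2/3, 0, 2/5],
b = (-10/3, 4/5, -14/15).
Solving gives a_0 = -2, a_1 = 6/5, a_2 = 1, so
  g(x) = x^2 + 6*x/5 - 2.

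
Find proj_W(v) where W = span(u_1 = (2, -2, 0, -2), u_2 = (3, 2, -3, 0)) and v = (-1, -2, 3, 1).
proj_W(v) = (-128/65, -112/65, 144/65, -16/65)

Set up U = [u_1 | ... | u_2] ∈ R^(4×2). The projector onto W = col(U) is P = U (U^T U)^(-1) U^T.
Compute U^T U =
  [12, 2]
  [2, 22],
and U^T v = (0, -16).
Solve U^T U · c = U^T v for the coefficients: c = (8/65, -48/65). The projection is proj_W(v) = U c.
Check: (v - proj_W(v)) · u_1 = 0  (should be 0).
Check: (v - proj_W(v)) · u_2 = 0  (should be 0).
Result: proj_W(v) = (-128/65, -112/65, 144/65, -16/65).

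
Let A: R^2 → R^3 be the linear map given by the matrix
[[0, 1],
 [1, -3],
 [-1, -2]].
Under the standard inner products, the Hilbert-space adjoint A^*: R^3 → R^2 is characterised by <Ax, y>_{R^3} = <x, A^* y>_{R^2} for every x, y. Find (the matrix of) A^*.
A^* = A^T =
[[0, 1, -1],
 [1, -3, -2]]

For real matrices with standard dot products, the defining identity <Ax, y> = <x, A^* y> gives (Ax)^T y = x^T (A^*) y, i.e. x^T A^T y = x^T (A^*) y. Since this holds for all x, y, we must have A^* = A^T. Therefore
A^* =
[[0, 1, -1],
 [1, -3, -2]].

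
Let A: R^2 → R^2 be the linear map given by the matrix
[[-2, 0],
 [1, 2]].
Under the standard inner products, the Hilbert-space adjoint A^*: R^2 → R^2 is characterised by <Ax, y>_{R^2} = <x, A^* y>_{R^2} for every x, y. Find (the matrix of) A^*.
A^* = A^T =
[[-2, 1],
 [0, 2]]

For real matrices with standard dot products, the defining identity <Ax, y> = <x, A^* y> gives (Ax)^T y = x^T (A^*) y, i.e. x^T A^T y = x^T (A^*) y. Since this holds for all x, y, we must have A^* = A^T. Therefore
A^* =
[[-2, 1],
 [0, 2]].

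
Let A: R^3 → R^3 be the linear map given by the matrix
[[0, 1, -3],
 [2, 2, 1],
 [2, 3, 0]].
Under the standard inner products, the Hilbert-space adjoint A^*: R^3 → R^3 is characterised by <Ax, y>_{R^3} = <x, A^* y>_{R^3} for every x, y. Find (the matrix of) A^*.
A^* = A^T =
[[0, 2, 2],
 [1, 2, 3],
 [-3, 1, 0]]

For real matrices with standard dot products, the defining identity <Ax, y> = <x, A^* y> gives (Ax)^T y = x^T (A^*) y, i.e. x^T A^T y = x^T (A^*) y. Since this holds for all x, y, we must have A^* = A^T. Therefore
A^* =
[[0, 2, 2],
 [1, 2, 3],
 [-3, 1, 0]].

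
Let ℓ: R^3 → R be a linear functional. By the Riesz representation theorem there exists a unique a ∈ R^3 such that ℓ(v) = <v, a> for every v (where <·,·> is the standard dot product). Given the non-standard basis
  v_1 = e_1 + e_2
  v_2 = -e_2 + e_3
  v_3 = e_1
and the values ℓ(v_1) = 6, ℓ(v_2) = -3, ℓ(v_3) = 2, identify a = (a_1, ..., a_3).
a = (2, 4, 1)

Write a = (a_1, ..., a_3) in the standard basis. For each basis vector v_i, ℓ(v_i) = <v_i, a> is a linear equation in the a_j's. Collect the n equations into a matrix system V a = ℓ, where row i of V is v_i (expressed in the standard basis). Since V is invertible (lower-triangular with 1s on the diagonal, up to permutation), solve by back-substitution:
  V =
[[1, 1, 0],
 [0, -1, 1],
 [1, 0, 0]]
  V a = (6, -3, 2)
Solving gives a = (2, 4, 1).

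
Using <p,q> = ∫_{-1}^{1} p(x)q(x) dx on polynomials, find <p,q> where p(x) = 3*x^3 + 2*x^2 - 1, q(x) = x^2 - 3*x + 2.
<p,q> = -24/5

Expand the product: p(x)·q(x) = 3*x^5 - 7*x^4 + 3*x^2 + 3*x - 2.
∫_{-1}^{1} of each monomial x^k gives [2/(k+1) if k even, 0 if k odd]. Integrating term-by-term (or equivalently evaluating the antiderivative F(x) = x^6/2 - 7*x^5/5 + x^3 + 3*x^2/2 - 2*x at the endpoints):
  F(1) − F(−1) = -2/5 − (22/5) = -24/5.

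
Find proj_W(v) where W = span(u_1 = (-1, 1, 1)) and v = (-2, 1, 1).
proj_W(v) = (-4/3, 4/3, 4/3)

Set up U = [u_1 | ... | u_1] ∈ R^(3×1). The projector onto W = col(U) is P = U (U^T U)^(-1) U^T.
Compute U^T U =
  [3],
and U^T v = (4).
Solve U^T U · c = U^T v for the coefficients: c = (4/3). The projection is proj_W(v) = U c.
Check: (v - proj_W(v)) · u_1 = 0  (should be 0).
Result: proj_W(v) = (-4/3, 4/3, 4/3).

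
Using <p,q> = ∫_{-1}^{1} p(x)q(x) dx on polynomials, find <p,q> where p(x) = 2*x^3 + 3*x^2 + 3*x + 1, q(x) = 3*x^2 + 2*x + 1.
<p,q> = 76/5

Expand the product: p(x)·q(x) = 6*x^5 + 13*x^4 + 17*x^3 + 12*x^2 + 5*x + 1.
∫_{-1}^{1} of each monomial x^k gives [2/(k+1) if k even, 0 if k odd]. Integrating term-by-term (or equivalently evaluating the antiderivative F(x) = x^6 + 13*x^5/5 + 17*x^4/4 + 4*x^3 + 5*x^2/2 + x at the endpoints):
  F(1) − F(−1) = 307/20 − (3/20) = 76/5.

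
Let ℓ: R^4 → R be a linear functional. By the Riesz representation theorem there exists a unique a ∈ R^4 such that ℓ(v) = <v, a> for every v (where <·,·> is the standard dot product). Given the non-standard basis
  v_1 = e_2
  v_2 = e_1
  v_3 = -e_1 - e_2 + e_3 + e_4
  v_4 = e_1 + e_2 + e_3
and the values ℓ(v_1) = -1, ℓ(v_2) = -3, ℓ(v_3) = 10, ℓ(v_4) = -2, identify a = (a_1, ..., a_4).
a = (-3, -1, 2, 4)

Write a = (a_1, ..., a_4) in the standard basis. For each basis vector v_i, ℓ(v_i) = <v_i, a> is a linear equation in the a_j's. Collect the n equations into a matrix system V a = ℓ, where row i of V is v_i (expressed in the standard basis). Since V is invertible (lower-triangular with 1s on the diagonal, up to permutation), solve by back-substitution:
  V =
[[0, 1, 0, 0],
 [1, 0, 0, 0],
 [-1, -1, 1, 1],
 [1, 1, 1, 0]]
  V a = (-1, -3, 10, -2)
Solving gives a = (-3, -1, 2, 4).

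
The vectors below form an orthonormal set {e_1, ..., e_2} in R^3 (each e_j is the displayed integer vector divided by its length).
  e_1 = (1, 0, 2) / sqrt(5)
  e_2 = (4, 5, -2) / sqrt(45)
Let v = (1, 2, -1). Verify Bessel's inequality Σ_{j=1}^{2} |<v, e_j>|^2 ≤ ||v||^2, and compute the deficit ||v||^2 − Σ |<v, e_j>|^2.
Σ |<v, e_j>|^2 = 53/9; ||v||^2 = 6; deficit = 1/9

Write each e_j = u_j / sqrt(<u_j, u_j>) where u_j is the displayed integer vector. Then <v, e_j> = <v, u_j> / sqrt(<u_j, u_j>), so |<v, e_j>|^2 = <v, u_j>^2 / <u_j, u_j>.
Coefficients: <v, e_1> = -1/sqrt(5), <v, e_2> = 16/sqrt(45).
Square and sum: Σ |<v, e_j>|^2 = 53/9.
Compute ||v||^2 = v·v = 6.
Deficit = 6 − 53/9 = 1/9 ≥ 0, confirming Bessel's inequality. (The deficit equals ||v − Σ <v,e_j> e_j||^2, the squared distance from v to span{e_j}.)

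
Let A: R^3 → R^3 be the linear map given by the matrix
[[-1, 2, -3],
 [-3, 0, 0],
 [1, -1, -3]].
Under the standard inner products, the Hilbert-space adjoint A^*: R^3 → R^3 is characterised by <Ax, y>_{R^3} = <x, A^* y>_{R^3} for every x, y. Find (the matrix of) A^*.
A^* = A^T =
[[-1, -3, 1],
 [2, 0, -1],
 [-3, 0, -3]]

For real matrices with standard dot products, the defining identity <Ax, y> = <x, A^* y> gives (Ax)^T y = x^T (A^*) y, i.e. x^T A^T y = x^T (A^*) y. Since this holds for all x, y, we must have A^* = A^T. Therefore
A^* =
[[-1, -3, 1],
 [2, 0, -1],
 [-3, 0, -3]].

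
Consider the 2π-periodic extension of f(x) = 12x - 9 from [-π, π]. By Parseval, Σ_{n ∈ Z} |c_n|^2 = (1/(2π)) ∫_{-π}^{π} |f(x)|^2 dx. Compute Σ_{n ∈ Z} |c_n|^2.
Σ |c_n|^2 = 48π^2 + 81

Expand and integrate term by term over [-π, π]:
  ∫ (12x)^2 dx = 144·(2π^3/3); ∫ 2·12·(-9)·x dx = 0 (odd integrand); ∫ (-9)^2 dx = 81·2π.
So (1/(2π)) ∫_{-π}^{π} (12x - 9)^2 dx = 144π^2/3 + 81 = 48π^2 + 81.
Parseval ⇒ Σ |c_n|^2 = 48π^2 + 81.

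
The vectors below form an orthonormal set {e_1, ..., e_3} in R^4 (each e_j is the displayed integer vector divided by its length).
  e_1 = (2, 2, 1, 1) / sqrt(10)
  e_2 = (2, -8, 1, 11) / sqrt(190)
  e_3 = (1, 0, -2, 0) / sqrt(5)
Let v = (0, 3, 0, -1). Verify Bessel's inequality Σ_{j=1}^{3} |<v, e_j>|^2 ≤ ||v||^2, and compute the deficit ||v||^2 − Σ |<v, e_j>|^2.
Σ |<v, e_j>|^2 = 170/19; ||v||^2 = 10; deficit = 20/19

Write each e_j = u_j / sqrt(<u_j, u_j>) where u_j is the displayed integer vector. Then <v, e_j> = <v, u_j> / sqrt(<u_j, u_j>), so |<v, e_j>|^2 = <v, u_j>^2 / <u_j, u_j>.
Coefficients: <v, e_1> = 5/sqrt(10), <v, e_2> = -35/sqrt(190), <v, e_3> = 0/sqrt(5).
Square and sum: Σ |<v, e_j>|^2 = 170/19.
Compute ||v||^2 = v·v = 10.
Deficit = 10 − 170/19 = 20/19 ≥ 0, confirming Bessel's inequality. (The deficit equals ||v − Σ <v,e_j> e_j||^2, the squared distance from v to span{e_j}.)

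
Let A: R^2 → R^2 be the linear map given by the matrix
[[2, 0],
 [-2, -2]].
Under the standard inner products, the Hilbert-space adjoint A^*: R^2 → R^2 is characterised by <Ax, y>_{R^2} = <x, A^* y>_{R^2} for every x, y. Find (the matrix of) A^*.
A^* = A^T =
[[2, -2],
 [0, -2]]

For real matrices with standard dot products, the defining identity <Ax, y> = <x, A^* y> gives (Ax)^T y = x^T (A^*) y, i.e. x^T A^T y = x^T (A^*) y. Since this holds for all x, y, we must have A^* = A^T. Therefore
A^* =
[[2, -2],
 [0, -2]].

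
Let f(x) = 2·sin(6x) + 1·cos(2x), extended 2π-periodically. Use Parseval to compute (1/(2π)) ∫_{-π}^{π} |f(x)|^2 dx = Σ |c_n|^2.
Σ |c_n|^2 = 5/2

Expand |f|^2 and use orthogonality of {sin(nx), cos(mx)} on [-π, π]:
  ∫_{-π}^{π} sin(nx)^2 dx = π, ∫ cos(mx)^2 dx = π, and cross terms integrate to 0.
So ∫_{-π}^{π} f(x)^2 dx = 2^2 · π + 1^2 · π = (4 + 1)π.
Divide by 2π: (4 + 1)/2 = 5/2.
By Parseval, this equals Σ |c_n|^2.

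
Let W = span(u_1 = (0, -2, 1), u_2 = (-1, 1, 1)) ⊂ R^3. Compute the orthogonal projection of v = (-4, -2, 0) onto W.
proj_W(v) = (-1, -1, 2)

Set up U = [u_1 | ... | u_2] ∈ R^(3×2). The projector onto W = col(U) is P = U (U^T U)^(-1) U^T.
Compute U^T U =
  [5, -1]
  [-1, 3],
and U^T v = (4, 2).
Solve U^T U · c = U^T v for the coefficients: c = (1, 1). The projection is proj_W(v) = U c.
Check: (v - proj_W(v)) · u_1 = 0  (should be 0).
Check: (v - proj_W(v)) · u_2 = 0  (should be 0).
Result: proj_W(v) = (-1, -1, 2).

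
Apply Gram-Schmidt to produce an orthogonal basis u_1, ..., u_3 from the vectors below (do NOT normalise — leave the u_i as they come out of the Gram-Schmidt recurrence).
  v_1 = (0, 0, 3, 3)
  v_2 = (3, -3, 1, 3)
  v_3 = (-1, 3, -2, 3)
Orthogonal basis:
  u_1 = (0, 0, 3, 3)
  u_2 = (3, -3, -1, 1)
  u_3 = (1/20, 39/20, -57/20, 57/20)

Apply the Gram-Schmidt recurrence
  u_1 = v_1
  u_i = v_i − Σ_{j<i} ((v_i · u_j) / (u_j · u_j)) · u_j.

Step by step this gives:
  u_1 = (0, 0, 3, 3)
  u_2 = (3, -3, -1, 1)
  u_3 = (1/20, 39/20, -57/20, 57/20)

Orthogonality check:
  u_2 · u_1 = 0 (should be 0)
  u_3 · u_1 = 0 (should be 0)
  u_3 · u_2 = 0 (should be 0)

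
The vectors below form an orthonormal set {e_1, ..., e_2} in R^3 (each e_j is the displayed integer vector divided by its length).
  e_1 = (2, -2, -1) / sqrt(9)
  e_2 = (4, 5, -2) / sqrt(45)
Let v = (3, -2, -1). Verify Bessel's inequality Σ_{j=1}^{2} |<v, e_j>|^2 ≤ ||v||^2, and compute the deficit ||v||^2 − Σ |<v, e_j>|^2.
Σ |<v, e_j>|^2 = 69/5; ||v||^2 = 14; deficit = 1/5

Write each e_j = u_j / sqrt(<u_j, u_j>) where u_j is the displayed integer vector. Then <v, e_j> = <v, u_j> / sqrt(<u_j, u_j>), so |<v, e_j>|^2 = <v, u_j>^2 / <u_j, u_j>.
Coefficients: <v, e_1> = 11/sqrt(9), <v, e_2> = 4/sqrt(45).
Square and sum: Σ |<v, e_j>|^2 = 69/5.
Compute ||v||^2 = v·v = 14.
Deficit = 14 − 69/5 = 1/5 ≥ 0, confirming Bessel's inequality. (The deficit equals ||v − Σ <v,e_j> e_j||^2, the squared distance from v to span{e_j}.)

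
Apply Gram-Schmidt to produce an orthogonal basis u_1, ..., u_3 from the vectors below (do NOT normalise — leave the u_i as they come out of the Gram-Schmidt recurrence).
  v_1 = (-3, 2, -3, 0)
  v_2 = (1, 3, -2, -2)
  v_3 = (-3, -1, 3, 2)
Orthogonal basis:
  u_1 = (-3, 2, -3, 0)
  u_2 = (49/22, 24/11, -17/22, -2)
  u_3 = (-41/45, 157/105, 601/315, -38/315)

Apply the Gram-Schmidt recurrence
  u_1 = v_1
  u_i = v_i − Σ_{j<i} ((v_i · u_j) / (u_j · u_j)) · u_j.

Step by step this gives:
  u_1 = (-3, 2, -3, 0)
  u_2 = (49/22, 24/11, -17/22, -2)
  u_3 = (-41/45, 157/105, 601/315, -38/315)

Orthogonality check:
  u_2 · u_1 = 0 (should be 0)
  u_3 · u_1 = 0 (should be 0)
  u_3 · u_2 = 0 (should be 0)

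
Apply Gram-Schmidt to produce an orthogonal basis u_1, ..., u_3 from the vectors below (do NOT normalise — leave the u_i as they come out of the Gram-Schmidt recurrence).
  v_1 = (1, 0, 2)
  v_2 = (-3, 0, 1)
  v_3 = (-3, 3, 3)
Orthogonal basis:
  u_1 = (1, 0, 2)
  u_2 = (-14/5, 0, 7/5)
  u_3 = (0, 3, 0)

Apply the Gram-Schmidt recurrence
  u_1 = v_1
  u_i = v_i − Σ_{j<i} ((v_i · u_j) / (u_j · u_j)) · u_j.

Step by step this gives:
  u_1 = (1, 0, 2)
  u_2 = (-14/5, 0, 7/5)
  u_3 = (0, 3, 0)

Orthogonality check:
  u_2 · u_1 = 0 (should be 0)
  u_3 · u_1 = 0 (should be 0)
  u_3 · u_2 = 0 (should be 0)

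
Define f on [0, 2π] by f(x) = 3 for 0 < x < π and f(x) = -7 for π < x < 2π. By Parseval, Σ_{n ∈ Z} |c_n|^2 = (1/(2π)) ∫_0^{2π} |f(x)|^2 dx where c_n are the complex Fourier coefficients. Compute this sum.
Σ |c_n|^2 = 29

Parseval equates the L^2 energy of f (normalised by 1/(2π)) with the ℓ^2 sum of its Fourier coefficients: (1/(2π)) ∫_0^{2π} |f|^2 = Σ |c_n|^2.
Compute the left side: (1/(2π)) [∫_0^π 3^2 dx + ∫_π^{2π} (-7)^2 dx] = (1/(2π)) · (9π + 49π) = (9 + 49)/2 = 29.
So Σ_{n ∈ Z} |c_n|^2 = 29.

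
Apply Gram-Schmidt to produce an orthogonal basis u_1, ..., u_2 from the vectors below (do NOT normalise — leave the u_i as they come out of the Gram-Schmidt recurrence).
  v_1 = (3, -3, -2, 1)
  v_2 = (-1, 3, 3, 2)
Orthogonal basis:
  u_1 = (3, -3, -2, 1)
  u_2 = (25/23, 21/23, 37/23, 62/23)

Apply the Gram-Schmidt recurrence
  u_1 = v_1
  u_i = v_i − Σ_{j<i} ((v_i · u_j) / (u_j · u_j)) · u_j.

Step by step this gives:
  u_1 = (3, -3, -2, 1)
  u_2 = (25/23, 21/23, 37/23, 62/23)

Orthogonality check:
  u_2 · u_1 = 0 (should be 0)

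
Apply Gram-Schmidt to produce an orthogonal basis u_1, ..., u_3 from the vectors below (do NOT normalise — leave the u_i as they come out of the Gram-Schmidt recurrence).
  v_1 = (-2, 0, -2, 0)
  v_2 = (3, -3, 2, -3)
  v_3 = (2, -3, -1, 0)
Orthogonal basis:
  u_1 = (-2, 0, -2, 0)
  u_2 = (1/2, -3, -1/2, -3)
  u_3 = (45/37, -48/37, -45/37, 63/37)

Apply the Gram-Schmidt recurrence
  u_1 = v_1
  u_i = v_i − Σ_{j<i} ((v_i · u_j) / (u_j · u_j)) · u_j.

Step by step this gives:
  u_1 = (-2, 0, -2, 0)
  u_2 = (1/2, -3, -1/2, -3)
  u_3 = (45/37, -48/37, -45/37, 63/37)

Orthogonality check:
  u_2 · u_1 = 0 (should be 0)
  u_3 · u_1 = 0 (should be 0)
  u_3 · u_2 = 0 (should be 0)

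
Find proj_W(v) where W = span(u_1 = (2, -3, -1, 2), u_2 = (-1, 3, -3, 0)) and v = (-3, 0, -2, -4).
proj_W(v) = (-189/139, 333/139, -21/139, -156/139)

Set up U = [u_1 | ... | u_2] ∈ R^(4×2). The projector onto W = col(U) is P = U (U^T U)^(-1) U^T.
Compute U^T U =
  [18, -8]
  [-8, 19],
and U^T v = (-12, 9).
Solve U^T U · c = U^T v for the coefficients: c = (-78/139, 33/139). The projection is proj_W(v) = U c.
Check: (v - proj_W(v)) · u_1 = 0  (should be 0).
Check: (v - proj_W(v)) · u_2 = 0  (should be 0).
Result: proj_W(v) = (-189/139, 333/139, -21/139, -156/139).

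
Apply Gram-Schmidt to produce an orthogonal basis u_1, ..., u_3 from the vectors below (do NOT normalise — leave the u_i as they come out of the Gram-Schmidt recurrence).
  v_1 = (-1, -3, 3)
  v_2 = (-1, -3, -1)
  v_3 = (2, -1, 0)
Orthogonal basis:
  u_1 = (-1, -3, 3)
  u_2 = (-12/19, -36/19, -40/19)
  u_3 = (21/10, -7/10, 0)

Apply the Gram-Schmidt recurrence
  u_1 = v_1
  u_i = v_i − Σ_{j<i} ((v_i · u_j) / (u_j · u_j)) · u_j.

Step by step this gives:
  u_1 = (-1, -3, 3)
  u_2 = (-12/19, -36/19, -40/19)
  u_3 = (21/10, -7/10, 0)

Orthogonality check:
  u_2 · u_1 = 0 (should be 0)
  u_3 · u_1 = 0 (should be 0)
  u_3 · u_2 = 0 (should be 0)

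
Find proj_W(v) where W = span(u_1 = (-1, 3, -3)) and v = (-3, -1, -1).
proj_W(v) = (-3/19, 9/19, -9/19)

Set up U = [u_1 | ... | u_1] ∈ R^(3×1). The projector onto W = col(U) is P = U (U^T U)^(-1) U^T.
Compute U^T U =
  [19],
and U^T v = (3).
Solve U^T U · c = U^T v for the coefficients: c = (3/19). The projection is proj_W(v) = U c.
Check: (v - proj_W(v)) · u_1 = 0  (should be 0).
Result: proj_W(v) = (-3/19, 9/19, -9/19).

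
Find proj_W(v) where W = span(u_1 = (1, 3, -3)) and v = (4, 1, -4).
proj_W(v) = (1, 3, -3)

Set up U = [u_1 | ... | u_1] ∈ R^(3×1). The projector onto W = col(U) is P = U (U^T U)^(-1) U^T.
Compute U^T U =
  [19],
and U^T v = (19).
Solve U^T U · c = U^T v for the coefficients: c = (1). The projection is proj_W(v) = U c.
Check: (v - proj_W(v)) · u_1 = 0  (should be 0).
Result: proj_W(v) = (1, 3, -3).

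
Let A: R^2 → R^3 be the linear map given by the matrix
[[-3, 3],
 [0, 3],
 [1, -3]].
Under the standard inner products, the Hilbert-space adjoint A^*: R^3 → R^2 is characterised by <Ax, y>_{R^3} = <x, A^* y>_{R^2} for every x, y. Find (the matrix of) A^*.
A^* = A^T =
[[-3, 0, 1],
 [3, 3, -3]]

For real matrices with standard dot products, the defining identity <Ax, y> = <x, A^* y> gives (Ax)^T y = x^T (A^*) y, i.e. x^T A^T y = x^T (A^*) y. Since this holds for all x, y, we must have A^* = A^T. Therefore
A^* =
[[-3, 0, 1],
 [3, 3, -3]].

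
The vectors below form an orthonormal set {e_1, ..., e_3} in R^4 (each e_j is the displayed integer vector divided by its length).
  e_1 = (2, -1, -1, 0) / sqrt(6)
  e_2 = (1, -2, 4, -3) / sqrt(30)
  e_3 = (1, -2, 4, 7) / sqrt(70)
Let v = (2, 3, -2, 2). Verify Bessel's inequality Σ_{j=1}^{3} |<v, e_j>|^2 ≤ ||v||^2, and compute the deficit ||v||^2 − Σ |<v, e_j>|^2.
Σ |<v, e_j>|^2 = 173/14; ||v||^2 = 21; deficit = 121/14

Write each e_j = u_j / sqrt(<u_j, u_j>) where u_j is the displayed integer vector. Then <v, e_j> = <v, u_j> / sqrt(<u_j, u_j>), so |<v, e_j>|^2 = <v, u_j>^2 / <u_j, u_j>.
Coefficients: <v, e_1> = 3/sqrt(6), <v, e_2> = -18/sqrt(30), <v, e_3> = 2/sqrt(70).
Square and sum: Σ |<v, e_j>|^2 = 173/14.
Compute ||v||^2 = v·v = 21.
Deficit = 21 − 173/14 = 121/14 ≥ 0, confirming Bessel's inequality. (The deficit equals ||v − Σ <v,e_j> e_j||^2, the squared distance from v to span{e_j}.)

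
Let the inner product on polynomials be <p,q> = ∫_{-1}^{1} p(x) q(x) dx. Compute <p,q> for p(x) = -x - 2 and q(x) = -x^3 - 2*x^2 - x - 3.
<p,q> = 236/15

Expand the product: p(x)·q(x) = x^4 + 4*x^3 + 5*x^2 + 5*x + 6.
∫_{-1}^{1} of each monomial x^k gives [2/(k+1) if k even, 0 if k odd]. Integrating term-by-term (or equivalently evaluating the antiderivative F(x) = x^5/5 + x^4 + 5*x^3/3 + 5*x^2/2 + 6*x at the endpoints):
  F(1) − F(−1) = 341/30 − (-131/30) = 236/15.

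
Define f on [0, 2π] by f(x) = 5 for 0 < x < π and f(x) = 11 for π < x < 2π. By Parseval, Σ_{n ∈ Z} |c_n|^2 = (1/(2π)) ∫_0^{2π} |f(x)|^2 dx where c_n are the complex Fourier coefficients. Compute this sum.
Σ |c_n|^2 = 73

Parseval equates the L^2 energy of f (normalised by 1/(2π)) with the ℓ^2 sum of its Fourier coefficients: (1/(2π)) ∫_0^{2π} |f|^2 = Σ |c_n|^2.
Compute the left side: (1/(2π)) [∫_0^π 5^2 dx + ∫_π^{2π} 11^2 dx] = (1/(2π)) · (25π + 121π) = (25 + 121)/2 = 73.
So Σ_{n ∈ Z} |c_n|^2 = 73.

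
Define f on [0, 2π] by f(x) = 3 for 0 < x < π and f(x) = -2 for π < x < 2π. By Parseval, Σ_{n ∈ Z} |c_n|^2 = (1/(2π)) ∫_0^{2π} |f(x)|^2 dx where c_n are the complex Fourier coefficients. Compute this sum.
Σ |c_n|^2 = 13/2

Parseval equates the L^2 energy of f (normalised by 1/(2π)) with the ℓ^2 sum of its Fourier coefficients: (1/(2π)) ∫_0^{2π} |f|^2 = Σ |c_n|^2.
Compute the left side: (1/(2π)) [∫_0^π 3^2 dx + ∫_π^{2π} (-2)^2 dx] = (1/(2π)) · (9π + 4π) = (9 + 4)/2 = 13/2.
So Σ_{n ∈ Z} |c_n|^2 = 13/2.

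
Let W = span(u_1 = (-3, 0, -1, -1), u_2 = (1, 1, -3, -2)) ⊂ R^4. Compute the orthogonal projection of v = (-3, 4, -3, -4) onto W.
proj_W(v) = (-446/161, 166/161, -702/161, -536/161)

Set up U = [u_1 | ... | u_2] ∈ R^(4×2). The projector onto W = col(U) is P = U (U^T U)^(-1) U^T.
Compute U^T U =
  [11, 2]
  [2, 15],
and U^T v = (16, 18).
Solve U^T U · c = U^T v for the coefficients: c = (204/161, 166/161). The projection is proj_W(v) = U c.
Check: (v - proj_W(v)) · u_1 = 0  (should be 0).
Check: (v - proj_W(v)) · u_2 = 0  (should be 0).
Result: proj_W(v) = (-446/161, 166/161, -702/161, -536/161).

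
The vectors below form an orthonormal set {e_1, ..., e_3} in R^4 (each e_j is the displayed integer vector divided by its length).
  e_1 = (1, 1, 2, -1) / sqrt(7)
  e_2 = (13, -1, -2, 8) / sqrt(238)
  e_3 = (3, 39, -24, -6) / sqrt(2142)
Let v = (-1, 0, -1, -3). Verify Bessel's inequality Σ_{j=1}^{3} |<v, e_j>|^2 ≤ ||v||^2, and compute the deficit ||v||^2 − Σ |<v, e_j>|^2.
Σ |<v, e_j>|^2 = 41/7; ||v||^2 = 11; deficit = 36/7

Write each e_j = u_j / sqrt(<u_j, u_j>) where u_j is the displayed integer vector. Then <v, e_j> = <v, u_j> / sqrt(<u_j, u_j>), so |<v, e_j>|^2 = <v, u_j>^2 / <u_j, u_j>.
Coefficients: <v, e_1> = 0/sqrt(7), <v, e_2> = -35/sqrt(238), <v, e_3> = 39/sqrt(2142).
Square and sum: Σ |<v, e_j>|^2 = 41/7.
Compute ||v||^2 = v·v = 11.
Deficit = 11 − 41/7 = 36/7 ≥ 0, confirming Bessel's inequality. (The deficit equals ||v − Σ <v,e_j> e_j||^2, the squared distance from v to span{e_j}.)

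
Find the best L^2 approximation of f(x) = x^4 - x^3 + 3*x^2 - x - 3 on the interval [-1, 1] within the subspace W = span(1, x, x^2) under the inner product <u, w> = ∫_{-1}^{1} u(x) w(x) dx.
g(x) = 27*x^2/7 - 8*x/5 - 108/35

The best approximation g ∈ W is the orthogonal projection of f onto W. Writing g = a_0 + a_1 x + a_2 x^2, the coefficients solve the normal equations G · a = b where
  G_{ij} = <φ_i, φ_j> and b_i = <f, φ_i>, with φ_0 = 1, φ_1 = x, φ_2 = x^2.
G =
  [2, 0, 2/3]
  [0, 2/3, 0]
  [2/3, 0, 2/5],
b = (-18/5, -16/15, -18/35).
Solving gives a_0 = -108/35, a_1 = -8/5, a_2 = 27/7, so
  g(x) = 27*x^2/7 - 8*x/5 - 108/35.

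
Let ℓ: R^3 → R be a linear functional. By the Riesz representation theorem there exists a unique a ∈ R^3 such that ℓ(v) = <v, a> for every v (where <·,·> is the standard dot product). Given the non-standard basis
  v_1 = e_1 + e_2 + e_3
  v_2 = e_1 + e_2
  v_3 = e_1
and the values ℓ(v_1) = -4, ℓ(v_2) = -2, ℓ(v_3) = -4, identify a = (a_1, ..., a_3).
a = (-4, 2, -2)

Write a = (a_1, ..., a_3) in the standard basis. For each basis vector v_i, ℓ(v_i) = <v_i, a> is a linear equation in the a_j's. Collect the n equations into a matrix system V a = ℓ, where row i of V is v_i (expressed in the standard basis). Since V is invertible (lower-triangular with 1s on the diagonal, up to permutation), solve by back-substitution:
  V =
[[1, 1, 1],
 [1, 1, 0],
 [1, 0, 0]]
  V a = (-4, -2, -4)
Solving gives a = (-4, 2, -2).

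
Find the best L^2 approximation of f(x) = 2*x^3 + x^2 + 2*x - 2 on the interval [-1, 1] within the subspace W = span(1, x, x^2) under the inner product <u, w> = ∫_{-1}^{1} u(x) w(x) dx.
g(x) = x^2 + 16*x/5 - 2

The best approximation g ∈ W is the orthogonal projection of f onto W. Writing g = a_0 + a_1 x + a_2 x^2, the coefficients solve the normal equations G · a = b where
  G_{ij} = <φ_i, φ_j> and b_i = <f, φ_i>, with φ_0 = 1, φ_1 = x, φ_2 = x^2.
G =
  [2, 0, 2/3]
  [0, 2/3, 0]
  [2/3, 0, 2/5],
b = (-10/3, 32/15, -14/15).
Solving gives a_0 = -2, a_1 = 16/5, a_2 = 1, so
  g(x) = x^2 + 16*x/5 - 2.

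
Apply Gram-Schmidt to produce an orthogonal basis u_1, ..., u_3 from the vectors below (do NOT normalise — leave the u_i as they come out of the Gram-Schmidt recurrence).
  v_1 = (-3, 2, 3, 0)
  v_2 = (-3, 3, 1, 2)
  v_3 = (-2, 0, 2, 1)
Orthogonal basis:
  u_1 = (-3, 2, 3, 0)
  u_2 = (-6/11, 15/11, -16/11, 2)
  u_3 = (-32/91, -102/91, 36/91, 87/91)

Apply the Gram-Schmidt recurrence
  u_1 = v_1
  u_i = v_i − Σ_{j<i} ((v_i · u_j) / (u_j · u_j)) · u_j.

Step by step this gives:
  u_1 = (-3, 2, 3, 0)
  u_2 = (-6/11, 15/11, -16/11, 2)
  u_3 = (-32/91, -102/91, 36/91, 87/91)

Orthogonality check:
  u_2 · u_1 = 0 (should be 0)
  u_3 · u_1 = 0 (should be 0)
  u_3 · u_2 = 0 (should be 0)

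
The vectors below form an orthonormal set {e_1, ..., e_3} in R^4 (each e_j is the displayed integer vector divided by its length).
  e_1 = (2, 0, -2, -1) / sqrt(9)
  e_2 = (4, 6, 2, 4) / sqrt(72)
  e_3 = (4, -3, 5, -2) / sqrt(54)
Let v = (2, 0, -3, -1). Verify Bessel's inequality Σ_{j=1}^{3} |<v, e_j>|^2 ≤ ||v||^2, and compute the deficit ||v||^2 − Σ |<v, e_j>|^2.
Σ |<v, e_j>|^2 = 377/27; ||v||^2 = 14; deficit = 1/27

Write each e_j = u_j / sqrt(<u_j, u_j>) where u_j is the displayed integer vector. Then <v, e_j> = <v, u_j> / sqrt(<u_j, u_j>), so |<v, e_j>|^2 = <v, u_j>^2 / <u_j, u_j>.
Coefficients: <v, e_1> = 11/sqrt(9), <v, e_2> = -2/sqrt(72), <v, e_3> = -5/sqrt(54).
Square and sum: Σ |<v, e_j>|^2 = 377/27.
Compute ||v||^2 = v·v = 14.
Deficit = 14 − 377/27 = 1/27 ≥ 0, confirming Bessel's inequality. (The deficit equals ||v − Σ <v,e_j> e_j||^2, the squared distance from v to span{e_j}.)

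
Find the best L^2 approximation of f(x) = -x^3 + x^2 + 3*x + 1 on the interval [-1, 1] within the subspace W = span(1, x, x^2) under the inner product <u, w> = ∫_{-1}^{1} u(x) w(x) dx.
g(x) = x^2 + 12*x/5 + 1

The best approximation g ∈ W is the orthogonal projection of f onto W. Writing g = a_0 + a_1 x + a_2 x^2, the coefficients solve the normal equations G · a = b where
  G_{ij} = <φ_i, φ_j> and b_i = <f, φ_i>, with φ_0 = 1, φ_1 = x, φ_2 = x^2.
G =
  [2, 0, 2/3]
  [0, 2/3, 0]
  [2/3, 0, 2/5],
b = (8/3, 8/5, 16/15).
Solving gives a_0 = 1, a_1 = 12/5, a_2 = 1, so
  g(x) = x^2 + 12*x/5 + 1.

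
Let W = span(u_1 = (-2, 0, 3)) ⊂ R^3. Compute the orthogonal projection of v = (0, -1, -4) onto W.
proj_W(v) = (24/13, 0, -36/13)

Set up U = [u_1 | ... | u_1] ∈ R^(3×1). The projector onto W = col(U) is P = U (U^T U)^(-1) U^T.
Compute U^T U =
  [13],
and U^T v = (-12).
Solve U^T U · c = U^T v for the coefficients: c = (-12/13). The projection is proj_W(v) = U c.
Check: (v - proj_W(v)) · u_1 = 0  (should be 0).
Result: proj_W(v) = (24/13, 0, -36/13).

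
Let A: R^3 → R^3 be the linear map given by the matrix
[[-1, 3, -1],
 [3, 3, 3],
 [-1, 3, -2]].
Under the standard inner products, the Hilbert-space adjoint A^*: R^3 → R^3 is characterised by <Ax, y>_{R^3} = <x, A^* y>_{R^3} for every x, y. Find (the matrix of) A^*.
A^* = A^T =
[[-1, 3, -1],
 [3, 3, 3],
 [-1, 3, -2]]

For real matrices with standard dot products, the defining identity <Ax, y> = <x, A^* y> gives (Ax)^T y = x^T (A^*) y, i.e. x^T A^T y = x^T (A^*) y. Since this holds for all x, y, we must have A^* = A^T. Therefore
A^* =
[[-1, 3, -1],
 [3, 3, 3],
 [-1, 3, -2]].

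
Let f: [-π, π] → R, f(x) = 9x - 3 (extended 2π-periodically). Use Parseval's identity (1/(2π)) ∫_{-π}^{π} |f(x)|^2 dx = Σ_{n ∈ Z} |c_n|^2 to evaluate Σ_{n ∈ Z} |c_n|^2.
Σ |c_n|^2 = 27π^2 + 9

Expand and integrate term by term over [-π, π]:
  ∫ (9x)^2 dx = 81·(2π^3/3); ∫ 2·9·(-3)·x dx = 0 (odd integrand); ∫ (-3)^2 dx = 9·2π.
So (1/(2π)) ∫_{-π}^{π} (9x - 3)^2 dx = 81π^2/3 + 9 = 27π^2 + 9.
Parseval ⇒ Σ |c_n|^2 = 27π^2 + 9.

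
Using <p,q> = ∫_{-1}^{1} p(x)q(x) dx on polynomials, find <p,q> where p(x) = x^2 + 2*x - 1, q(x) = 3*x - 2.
<p,q> = 20/3

Expand the product: p(x)·q(x) = 3*x^3 + 4*x^2 - 7*x + 2.
∫_{-1}^{1} of each monomial x^k gives [2/(k+1) if k even, 0 if k odd]. Integrating term-by-term (or equivalently evaluating the antiderivative F(x) = 3*x^4/4 + 4*x^3/3 - 7*x^2/2 + 2*x at the endpoints):
  F(1) − F(−1) = 7/12 − (-73/12) = 20/3.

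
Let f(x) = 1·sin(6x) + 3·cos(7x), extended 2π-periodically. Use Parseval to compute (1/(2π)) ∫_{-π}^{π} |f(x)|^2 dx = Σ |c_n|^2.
Σ |c_n|^2 = 5

Expand |f|^2 and use orthogonality of {sin(nx), cos(mx)} on [-π, π]:
  ∫_{-π}^{π} sin(nx)^2 dx = π, ∫ cos(mx)^2 dx = π, and cross terms integrate to 0.
So ∫_{-π}^{π} f(x)^2 dx = 1^2 · π + 3^2 · π = (1 + 9)π.
Divide by 2π: (1 + 9)/2 = 5.
By Parseval, this equals Σ |c_n|^2.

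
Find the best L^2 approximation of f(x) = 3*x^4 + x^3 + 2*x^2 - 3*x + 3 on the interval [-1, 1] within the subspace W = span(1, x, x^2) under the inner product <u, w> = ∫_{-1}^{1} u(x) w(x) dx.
g(x) = 32*x^2/7 - 12*x/5 + 96/35

The best approximation g ∈ W is the orthogonal projection of f onto W. Writing g = a_0 + a_1 x + a_2 x^2, the coefficients solve the normal equations G · a = b where
  G_{ij} = <φ_i, φ_j> and b_i = <f, φ_i>, with φ_0 = 1, φ_1 = x, φ_2 = x^2.
G =
  [2, 0, 2/3]
  [0, 2/3, 0]
  [2/3, 0, 2/5],
b = (128/15, -8/5, 128/35).
Solving gives a_0 = 96/35, a_1 = -12/5, a_2 = 32/7, so
  g(x) = 32*x^2/7 - 12*x/5 + 96/35.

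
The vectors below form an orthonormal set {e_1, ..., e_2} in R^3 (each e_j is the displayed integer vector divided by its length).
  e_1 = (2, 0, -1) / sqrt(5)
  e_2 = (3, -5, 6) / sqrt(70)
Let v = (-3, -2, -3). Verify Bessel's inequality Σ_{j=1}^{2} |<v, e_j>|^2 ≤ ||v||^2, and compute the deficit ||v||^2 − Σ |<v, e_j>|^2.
Σ |<v, e_j>|^2 = 83/14; ||v||^2 = 22; deficit = 225/14

Write each e_j = u_j / sqrt(<u_j, u_j>) where u_j is the displayed integer vector. Then <v, e_j> = <v, u_j> / sqrt(<u_j, u_j>), so |<v, e_j>|^2 = <v, u_j>^2 / <u_j, u_j>.
Coefficients: <v, e_1> = -3/sqrt(5), <v, e_2> = -17/sqrt(70).
Square and sum: Σ |<v, e_j>|^2 = 83/14.
Compute ||v||^2 = v·v = 22.
Deficit = 22 − 83/14 = 225/14 ≥ 0, confirming Bessel's inequality. (The deficit equals ||v − Σ <v,e_j> e_j||^2, the squared distance from v to span{e_j}.)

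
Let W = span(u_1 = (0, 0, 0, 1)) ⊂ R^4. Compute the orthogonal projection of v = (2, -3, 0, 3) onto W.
proj_W(v) = (0, 0, 0, 3)

Set up U = [u_1 | ... | u_1] ∈ R^(4×1). The projector onto W = col(U) is P = U (U^T U)^(-1) U^T.
Compute U^T U =
  [1],
and U^T v = (3).
Solve U^T U · c = U^T v for the coefficients: c = (3). The projection is proj_W(v) = U c.
Check: (v - proj_W(v)) · u_1 = 0  (should be 0).
Result: proj_W(v) = (0, 0, 0, 3).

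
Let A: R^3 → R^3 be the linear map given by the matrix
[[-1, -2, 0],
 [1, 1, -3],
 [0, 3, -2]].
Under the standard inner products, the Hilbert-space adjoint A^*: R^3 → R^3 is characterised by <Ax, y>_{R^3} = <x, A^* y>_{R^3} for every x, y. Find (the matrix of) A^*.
A^* = A^T =
[[-1, 1, 0],
 [-2, 1, 3],
 [0, -3, -2]]

For real matrices with standard dot products, the defining identity <Ax, y> = <x, A^* y> gives (Ax)^T y = x^T (A^*) y, i.e. x^T A^T y = x^T (A^*) y. Since this holds for all x, y, we must have A^* = A^T. Therefore
A^* =
[[-1, 1, 0],
 [-2, 1, 3],
 [0, -3, -2]].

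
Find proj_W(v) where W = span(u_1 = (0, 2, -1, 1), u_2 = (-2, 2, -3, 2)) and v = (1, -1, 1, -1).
proj_W(v) = (4/5, -14/15, 19/15, -13/15)

Set up U = [u_1 | ... | u_2] ∈ R^(4×2). The projector onto W = col(U) is P = U (U^T U)^(-1) U^T.
Compute U^T U =
  [6, 9]
  [9, 21],
and U^T v = (-4, -9).
Solve U^T U · c = U^T v for the coefficients: c = (-1/15, -2/5). The projection is proj_W(v) = U c.
Check: (v - proj_W(v)) · u_1 = 0  (should be 0).
Check: (v - proj_W(v)) · u_2 = 0  (should be 0).
Result: proj_W(v) = (4/5, -14/15, 19/15, -13/15).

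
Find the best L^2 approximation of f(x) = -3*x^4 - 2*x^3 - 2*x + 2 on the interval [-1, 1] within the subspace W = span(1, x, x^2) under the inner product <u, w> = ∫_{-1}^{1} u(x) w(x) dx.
g(x) = -18*x^2/7 - 16*x/5 + 79/35

The best approximation g ∈ W is the orthogonal projection of f onto W. Writing g = a_0 + a_1 x + a_2 x^2, the coefficients solve the normal equations G · a = b where
  G_{ij} = <φ_i, φ_j> and b_i = <f, φ_i>, with φ_0 = 1, φ_1 = x, φ_2 = x^2.
G =
  [2, 0, 2/3]
  [0, 2/3, 0]
  [2/3, 0, 2/5],
b = (14/5, -32/15, 10/21).
Solving gives a_0 = 79/35, a_1 = -16/5, a_2 = -18/7, so
  g(x) = -18*x^2/7 - 16*x/5 + 79/35.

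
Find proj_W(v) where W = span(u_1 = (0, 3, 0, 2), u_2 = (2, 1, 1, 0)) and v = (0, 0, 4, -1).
proj_W(v) = (116/69, -14/69, 58/69, -16/23)

Set up U = [u_1 | ... | u_2] ∈ R^(4×2). The projector onto W = col(U) is P = U (U^T U)^(-1) U^T.
Compute U^T U =
  [13, 3]
  [3, 6],
and U^T v = (-2, 4).
Solve U^T U · c = U^T v for the coefficients: c = (-8/23, 58/69). The projection is proj_W(v) = U c.
Check: (v - proj_W(v)) · u_1 = 0  (should be 0).
Check: (v - proj_W(v)) · u_2 = 0  (should be 0).
Result: proj_W(v) = (116/69, -14/69, 58/69, -16/23).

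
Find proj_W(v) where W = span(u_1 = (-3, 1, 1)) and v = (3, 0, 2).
proj_W(v) = (21/11, -7/11, -7/11)

Set up U = [u_1 | ... | u_1] ∈ R^(3×1). The projector onto W = col(U) is P = U (U^T U)^(-1) U^T.
Compute U^T U =
  [11],
and U^T v = (-7).
Solve U^T U · c = U^T v for the coefficients: c = (-7/11). The projection is proj_W(v) = U c.
Check: (v - proj_W(v)) · u_1 = 0  (should be 0).
Result: proj_W(v) = (21/11, -7/11, -7/11).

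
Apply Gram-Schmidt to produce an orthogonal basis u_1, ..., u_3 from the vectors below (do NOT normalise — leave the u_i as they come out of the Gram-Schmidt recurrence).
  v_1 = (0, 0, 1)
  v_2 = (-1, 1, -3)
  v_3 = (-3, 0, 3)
Orthogonal basis:
  u_1 = (0, 0, 1)
  u_2 = (-1, 1, 0)
  u_3 = (-3/2, -3/2, 0)

Apply the Gram-Schmidt recurrence
  u_1 = v_1
  u_i = v_i − Σ_{j<i} ((v_i · u_j) / (u_j · u_j)) · u_j.

Step by step this gives:
  u_1 = (0, 0, 1)
  u_2 = (-1, 1, 0)
  u_3 = (-3/2, -3/2, 0)

Orthogonality check:
  u_2 · u_1 = 0 (should be 0)
  u_3 · u_1 = 0 (should be 0)
  u_3 · u_2 = 0 (should be 0)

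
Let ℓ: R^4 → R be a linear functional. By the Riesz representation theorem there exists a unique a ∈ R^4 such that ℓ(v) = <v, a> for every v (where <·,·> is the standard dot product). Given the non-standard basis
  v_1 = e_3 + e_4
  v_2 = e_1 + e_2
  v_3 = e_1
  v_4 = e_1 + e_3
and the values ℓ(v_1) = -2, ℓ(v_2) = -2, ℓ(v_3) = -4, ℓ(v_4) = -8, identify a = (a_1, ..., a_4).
a = (-4, 2, -4, 2)

Write a = (a_1, ..., a_4) in the standard basis. For each basis vector v_i, ℓ(v_i) = <v_i, a> is a linear equation in the a_j's. Collect the n equations into a matrix system V a = ℓ, where row i of V is v_i (expressed in the standard basis). Since V is invertible (lower-triangular with 1s on the diagonal, up to permutation), solve by back-substitution:
  V =
[[0, 0, 1, 1],
 [1, 1, 0, 0],
 [1, 0, 0, 0],
 [1, 0, 1, 0]]
  V a = (-2, -2, -4, -8)
Solving gives a = (-4, 2, -4, 2).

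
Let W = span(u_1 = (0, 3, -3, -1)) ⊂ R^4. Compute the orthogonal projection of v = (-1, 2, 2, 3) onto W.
proj_W(v) = (0, -9/19, 9/19, 3/19)

Set up U = [u_1 | ... | u_1] ∈ R^(4×1). The projector onto W = col(U) is P = U (U^T U)^(-1) U^T.
Compute U^T U =
  [19],
and U^T v = (-3).
Solve U^T U · c = U^T v for the coefficients: c = (-3/19). The projection is proj_W(v) = U c.
Check: (v - proj_W(v)) · u_1 = 0  (should be 0).
Result: proj_W(v) = (0, -9/19, 9/19, 3/19).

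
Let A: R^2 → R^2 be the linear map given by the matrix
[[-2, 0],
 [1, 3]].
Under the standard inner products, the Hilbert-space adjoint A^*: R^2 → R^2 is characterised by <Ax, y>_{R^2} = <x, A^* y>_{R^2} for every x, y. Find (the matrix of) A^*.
A^* = A^T =
[[-2, 1],
 [0, 3]]

For real matrices with standard dot products, the defining identity <Ax, y> = <x, A^* y> gives (Ax)^T y = x^T (A^*) y, i.e. x^T A^T y = x^T (A^*) y. Since this holds for all x, y, we must have A^* = A^T. Therefore
A^* =
[[-2, 1],
 [0, 3]].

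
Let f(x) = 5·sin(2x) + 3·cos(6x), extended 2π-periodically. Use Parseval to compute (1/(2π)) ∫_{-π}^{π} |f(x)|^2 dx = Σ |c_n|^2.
Σ |c_n|^2 = 17

Expand |f|^2 and use orthogonality of {sin(nx), cos(mx)} on [-π, π]:
  ∫_{-π}^{π} sin(nx)^2 dx = π, ∫ cos(mx)^2 dx = π, and cross terms integrate to 0.
So ∫_{-π}^{π} f(x)^2 dx = 5^2 · π + 3^2 · π = (25 + 9)π.
Divide by 2π: (25 + 9)/2 = 17.
By Parseval, this equals Σ |c_n|^2.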